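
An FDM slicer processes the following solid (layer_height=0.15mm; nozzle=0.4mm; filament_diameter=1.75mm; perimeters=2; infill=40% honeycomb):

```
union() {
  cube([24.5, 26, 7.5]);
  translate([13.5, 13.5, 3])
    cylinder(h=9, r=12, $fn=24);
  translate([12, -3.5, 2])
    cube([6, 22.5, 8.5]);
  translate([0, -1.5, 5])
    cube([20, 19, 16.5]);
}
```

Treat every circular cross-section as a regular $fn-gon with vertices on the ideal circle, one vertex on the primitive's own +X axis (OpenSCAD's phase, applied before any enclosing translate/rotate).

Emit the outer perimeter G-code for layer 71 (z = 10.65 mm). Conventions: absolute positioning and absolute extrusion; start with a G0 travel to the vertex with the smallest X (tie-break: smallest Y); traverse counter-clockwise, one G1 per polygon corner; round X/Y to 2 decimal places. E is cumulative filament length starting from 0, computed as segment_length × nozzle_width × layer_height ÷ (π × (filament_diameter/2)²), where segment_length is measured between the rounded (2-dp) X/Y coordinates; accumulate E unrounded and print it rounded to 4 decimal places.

G0 X0.00 Y-1.50 Z10.65
G1 X20.00 Y-1.50 E0.4989
G1 X20.00 Y3.49 E0.6234
G1 X21.99 Y5.01 E0.6858
G1 X23.89 Y7.50 E0.7640
G1 X25.09 Y10.39 E0.8420
G1 X25.50 Y13.50 E0.9203
G1 X25.09 Y16.61 E0.9985
G1 X23.89 Y19.50 E1.0766
G1 X21.99 Y21.99 E1.1547
G1 X19.50 Y23.89 E1.2329
G1 X16.61 Y25.09 E1.3109
G1 X13.50 Y25.50 E1.3892
G1 X10.39 Y25.09 E1.4674
G1 X7.50 Y23.89 E1.5455
G1 X5.01 Y21.99 E1.6236
G1 X3.11 Y19.50 E1.7017
G1 X2.28 Y17.50 E1.7558
G1 X0.00 Y17.50 E1.8126
G1 X0.00 Y-1.50 E2.2866

At z = 10.65 mm: the cube does not reach this height (z outside [0, 7.5]); the r=12 cylinder at (13.5, 13.5) contributes a regular 24-gon of circumradius 12; the cube at (12, -3.5) does not reach this height (z outside [2, 10.5]); the 20×19 cube at (0, -1.5) contributes its full rectangle; Merging all regions: the regions partially overlap (shared area 258.19 mm²), so overlapping operands fuse into one piece — 1 connected region. The outline is a single polygon with 19 vertices. Extrusion per mm of travel: 0.4 × 0.15 / (π × 0.875²) = 0.024945. Accumulating E over each segment gives final E = 2.2866.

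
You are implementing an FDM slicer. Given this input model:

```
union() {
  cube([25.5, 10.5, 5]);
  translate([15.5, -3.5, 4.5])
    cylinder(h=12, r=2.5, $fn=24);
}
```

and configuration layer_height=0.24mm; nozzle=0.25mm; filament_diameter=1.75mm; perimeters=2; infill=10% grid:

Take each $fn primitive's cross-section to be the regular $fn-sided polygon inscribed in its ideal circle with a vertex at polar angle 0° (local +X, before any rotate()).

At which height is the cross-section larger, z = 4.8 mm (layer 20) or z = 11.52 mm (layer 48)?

Layer 20 (z = 4.8): the 25.5×10.5 cube contributes its full rectangle (area 267.75 mm²); the r=2.5 cylinder at (15.5, -3.5) gives a regular 24-gon of circumradius 2.5 (constant along its height) (area = (24/2)·2.500²·sin(360°/24) = 19.41 mm²); Combining (union): the 2 present regions are separate (no shared area or edge), so areas and boundary lengths simply add and each stays a separate island — area = 287.16 mm². So its area = 287.16 mm². Layer 48 (z = 11.52): the cube does not reach this height (z outside [0, 5]); the cylinder at (15.5, -3.5): section is a regular 24-gon, circumradius r=2.5 (area = (24/2)·2.500²·sin(360°/24) = 19.41 mm²); Merging all regions: only the r=2.5 cylinder at (15.5, -3.5) is present, so the union is just that shape — area = 19.41 mm². So its area = 19.41 mm². Layer 20 is larger (287.16 vs 19.41 mm²).

layer 20 (z = 4.8 mm)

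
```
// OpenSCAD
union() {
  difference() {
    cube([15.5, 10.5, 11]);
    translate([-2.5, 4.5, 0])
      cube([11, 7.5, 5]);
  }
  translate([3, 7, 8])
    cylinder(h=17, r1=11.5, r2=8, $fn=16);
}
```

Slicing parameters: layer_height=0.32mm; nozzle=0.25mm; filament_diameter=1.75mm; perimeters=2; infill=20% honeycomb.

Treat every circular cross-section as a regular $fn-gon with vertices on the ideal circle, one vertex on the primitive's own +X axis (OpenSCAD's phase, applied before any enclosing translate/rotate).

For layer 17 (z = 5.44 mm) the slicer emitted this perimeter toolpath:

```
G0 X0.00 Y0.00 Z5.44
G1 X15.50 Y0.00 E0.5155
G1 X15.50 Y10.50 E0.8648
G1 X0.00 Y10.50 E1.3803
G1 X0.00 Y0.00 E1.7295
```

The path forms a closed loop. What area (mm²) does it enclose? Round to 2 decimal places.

Apply the shoelace formula to the sequence of (X, Y) vertices; enclosed area = 162.75 mm².

162.75 mm²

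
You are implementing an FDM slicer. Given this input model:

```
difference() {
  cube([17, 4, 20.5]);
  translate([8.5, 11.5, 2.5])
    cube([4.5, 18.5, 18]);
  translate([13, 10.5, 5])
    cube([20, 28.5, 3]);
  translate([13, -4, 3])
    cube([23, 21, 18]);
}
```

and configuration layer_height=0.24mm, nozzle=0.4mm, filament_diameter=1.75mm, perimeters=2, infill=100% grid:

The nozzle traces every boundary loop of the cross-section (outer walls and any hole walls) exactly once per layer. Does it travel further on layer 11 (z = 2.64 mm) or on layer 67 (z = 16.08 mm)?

layer 11 (z = 2.64 mm)

Layer 11 (z = 2.64): the cube is present — its section is the full 17×4 rectangle (perimeter 42.00 mm); the cube at (8.5, 11.5) is present — its section is the full 4.5×18.5 rectangle (perimeter 46.00 mm); the cube at (13, 10.5) is not intersected at this z (z outside [5, 8]); the cube at (13, -4) is not intersected at this z (z outside [3, 21]); Subtracting the remaining from the first: starting from the 17×4 cube, the 4.5×18.5 cube at (8.5, 11.5) misses the remaining region (no effect) — boundary = 42.00 mm. So its perimeter = 42.00 mm. Layer 67 (z = 16.08): the cube (footprint 17×4) is included at this height (perimeter 42.00 mm); the 4.5×18.5 cube at (8.5, 11.5) contributes its full rectangle (perimeter 46.00 mm); the cube at (13, 10.5) is absent (z outside [5, 8]); the cube at (13, -4) (footprint 23×21) is included at this height (perimeter 88.00 mm); Subtracting the remaining from the first: starting from the 17×4 cube, the 4.5×18.5 cube at (8.5, 11.5) misses the remaining region (no effect); the 23×21 cube at (13, -4) partially overlaps it — only the 16.00 mm² overlap (of its 483.00 mm²) is removed, clipping the outline — boundary = 34.00 mm. So its perimeter = 34.00 mm. Layer 11 is larger (42.00 vs 34.00 mm).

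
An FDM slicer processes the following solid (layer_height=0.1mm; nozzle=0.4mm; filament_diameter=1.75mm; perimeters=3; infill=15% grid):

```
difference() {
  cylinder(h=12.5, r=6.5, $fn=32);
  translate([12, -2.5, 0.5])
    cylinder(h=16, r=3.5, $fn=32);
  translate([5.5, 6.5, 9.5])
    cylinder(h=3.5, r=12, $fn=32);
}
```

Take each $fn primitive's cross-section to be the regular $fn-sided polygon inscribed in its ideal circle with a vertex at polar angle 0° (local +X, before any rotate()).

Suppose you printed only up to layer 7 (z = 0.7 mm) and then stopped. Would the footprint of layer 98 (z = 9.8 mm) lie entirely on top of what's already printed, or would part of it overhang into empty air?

entirely on top

Compare the two slices. At z = 0.7: the r=6.5 cylinder contributes a regular 32-gon of circumradius 6.5 (area = (32/2)·6.500²·sin(360°/32) = 131.88 mm²); the r=3.5 cylinder at (12, -2.5) contributes a regular 32-gon of circumradius 3.5 (area = (32/2)·3.500²·sin(360°/32) = 38.24 mm²); the cylinder at (5.5, 6.5) does not reach this height (z outside [9.5, 13]); Subtracting the remaining from the first: starting from the r=6.5 cylinder (131.88 mm²), the r=3.5 cylinder at (12, -2.5) misses the remaining region (no effect) — area = 131.88 mm². At z = 9.8: the r=6.5 cylinder gives a regular 32-gon of circumradius 6.5 (constant along its height) (area = (32/2)·6.500²·sin(360°/32) = 131.88 mm²); the r=3.5 cylinder at (12, -2.5) gives a regular 32-gon of circumradius 3.5 (constant along its height) (area = (32/2)·3.500²·sin(360°/32) = 38.24 mm²); the cylinder at (5.5, 6.5): section is a regular 32-gon, circumradius r=12 (area = (32/2)·12.000²·sin(360°/32) = 449.49 mm²); Subtracting the remaining from the first: starting from the r=6.5 cylinder (131.88 mm²), the r=3.5 cylinder at (12, -2.5) misses the remaining region (no effect); the r=12 cylinder at (5.5, 6.5) partially overlaps it — only the 102.44 mm² overlap (of its 449.49 mm²) is removed, clipping the outline — area = 29.44 mm². Checking containment: the cross-section at z = 9.8 is a subset of the cross-section at z = 0.7.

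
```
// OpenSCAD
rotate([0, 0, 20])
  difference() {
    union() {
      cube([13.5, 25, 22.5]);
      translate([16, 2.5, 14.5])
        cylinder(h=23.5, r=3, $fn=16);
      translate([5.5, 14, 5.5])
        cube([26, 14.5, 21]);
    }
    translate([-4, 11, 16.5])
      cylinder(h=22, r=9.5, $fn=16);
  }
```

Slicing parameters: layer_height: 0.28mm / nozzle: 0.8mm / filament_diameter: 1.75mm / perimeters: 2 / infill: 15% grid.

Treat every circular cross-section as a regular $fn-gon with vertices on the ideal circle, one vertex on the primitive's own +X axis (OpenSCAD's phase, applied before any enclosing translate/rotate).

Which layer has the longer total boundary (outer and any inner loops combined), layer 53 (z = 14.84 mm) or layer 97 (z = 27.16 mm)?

layer 53 (z = 14.84 mm)

Layer 53 (z = 14.84): the cube is present — its section is the full 13.5×25 rectangle (perimeter 77.00 mm); the cylinder at (16, 2.5): section is a regular 16-gon, circumradius r=3 (perimeter = 2·16·3.000·sin(180°/16) = 18.73 mm); the cube at (5.5, 14) is present — its section is the full 26×14.5 rectangle (perimeter 81.00 mm); Combining (union): the regions partially overlap (shared area 89.00 mm²), so the edge portions inside another operand are dropped and the merged outline is re-measured after clipping — boundary = 132.30 mm; the cylinder at (-4, 11) is not intersected at this z (z outside [16.5, 38.5]); Subtracting the remaining from the first: none of the subtracted shapes is present at this height, so the result so far is unchanged — boundary = 132.30 mm; (rotated 20° about Z; rotation is an isometry so areas/perimeters/island counts are preserved). So its perimeter = 132.30 mm. Layer 97 (z = 27.16): the cube does not reach this height (z outside [0, 22.5]); the r=3 cylinder at (16, 2.5) contributes a regular 16-gon of circumradius 3 (perimeter = 2·16·3.000·sin(180°/16) = 18.73 mm); the cube at (5.5, 14) does not reach this height (z outside [5.5, 26.5]); Combining (union): only the r=3 cylinder at (16, 2.5) is present, so the union is just that shape — boundary = 18.73 mm; the r=9.5 cylinder at (-4, 11) contributes a regular 16-gon of circumradius 9.5 (perimeter = 2·16·9.500·sin(180°/16) = 59.31 mm); Subtracting the remaining from the first: starting from the result so far, the r=9.5 cylinder at (-4, 11) misses the remaining region (no effect) — boundary = 18.73 mm; (whole slice rotated 20° about Z — lengths, areas and connectivity unchanged). So its perimeter = 18.73 mm. Layer 53 is larger (132.30 vs 18.73 mm).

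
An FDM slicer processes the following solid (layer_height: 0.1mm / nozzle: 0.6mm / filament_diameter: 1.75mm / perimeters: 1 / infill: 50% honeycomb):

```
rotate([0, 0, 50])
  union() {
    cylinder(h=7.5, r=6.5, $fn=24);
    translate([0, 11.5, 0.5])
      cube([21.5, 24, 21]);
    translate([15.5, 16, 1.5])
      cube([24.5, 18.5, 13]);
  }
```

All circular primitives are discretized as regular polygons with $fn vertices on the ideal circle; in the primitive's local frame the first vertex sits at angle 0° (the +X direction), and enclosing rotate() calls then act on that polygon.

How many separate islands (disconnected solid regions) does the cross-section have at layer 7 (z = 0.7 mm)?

At z = 0.7 mm: the r=6.5 cylinder contributes a regular 24-gon of circumradius 6.5; the cube at (0, 11.5) is present — its section is the full 21.5×24 rectangle; the cube at (15.5, 16) does not reach this height (z outside [1.5, 14.5]); Combining (union): the 2 present regions are separate (no shared area or edge), so areas and boundary lengths simply add and each stays a separate island — 2 connected regions; (whole slice rotated 50° about Z — lengths, areas and connectivity unchanged). Overall, the cross-section has 2 separate islands. Island count = 2.

2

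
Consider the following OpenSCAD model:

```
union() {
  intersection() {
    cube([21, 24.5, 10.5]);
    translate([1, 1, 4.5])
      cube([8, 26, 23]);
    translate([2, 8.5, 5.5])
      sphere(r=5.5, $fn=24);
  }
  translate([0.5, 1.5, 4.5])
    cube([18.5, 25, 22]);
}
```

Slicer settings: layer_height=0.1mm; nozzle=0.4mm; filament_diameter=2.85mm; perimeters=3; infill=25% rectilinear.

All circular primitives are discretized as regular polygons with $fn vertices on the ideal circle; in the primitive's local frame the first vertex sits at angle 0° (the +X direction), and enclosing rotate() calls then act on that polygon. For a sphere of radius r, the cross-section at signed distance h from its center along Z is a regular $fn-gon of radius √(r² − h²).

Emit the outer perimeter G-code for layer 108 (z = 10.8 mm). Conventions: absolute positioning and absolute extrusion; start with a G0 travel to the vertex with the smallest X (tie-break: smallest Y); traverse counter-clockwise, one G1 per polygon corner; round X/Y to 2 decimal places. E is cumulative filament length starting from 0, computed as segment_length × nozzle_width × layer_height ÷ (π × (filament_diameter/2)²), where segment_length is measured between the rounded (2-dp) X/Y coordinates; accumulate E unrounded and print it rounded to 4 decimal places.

G0 X0.50 Y1.50 Z10.80
G1 X19.00 Y1.50 E0.1160
G1 X19.00 Y26.50 E0.2728
G1 X0.50 Y26.50 E0.3888
G1 X0.50 Y1.50 E0.5455

At z = 10.8 mm: the cube is not intersected at this z (z outside [0, 10.5]); the cube at (1, 1) (footprint 8×26) is included at this height; the r=5.5 sphere at (2, 8.5) contributes a regular 24-gon of circumradius √(5.5²−5.3²) = 1.470; After intersecting: at least one operand is absent at this height, so nothing remains; the cube at (0.5, 1.5) is present — its section is the full 18.5×25 rectangle; Combining (union): only the 18.5×25 cube at (0.5, 1.5) is present, so the union is just that shape — 1 connected region. The outline is a single polygon with 4 vertices. Extrusion per mm of travel: 0.4 × 0.1 / (π × 1.425²) = 0.006270. Accumulating E over each segment gives final E = 0.5455.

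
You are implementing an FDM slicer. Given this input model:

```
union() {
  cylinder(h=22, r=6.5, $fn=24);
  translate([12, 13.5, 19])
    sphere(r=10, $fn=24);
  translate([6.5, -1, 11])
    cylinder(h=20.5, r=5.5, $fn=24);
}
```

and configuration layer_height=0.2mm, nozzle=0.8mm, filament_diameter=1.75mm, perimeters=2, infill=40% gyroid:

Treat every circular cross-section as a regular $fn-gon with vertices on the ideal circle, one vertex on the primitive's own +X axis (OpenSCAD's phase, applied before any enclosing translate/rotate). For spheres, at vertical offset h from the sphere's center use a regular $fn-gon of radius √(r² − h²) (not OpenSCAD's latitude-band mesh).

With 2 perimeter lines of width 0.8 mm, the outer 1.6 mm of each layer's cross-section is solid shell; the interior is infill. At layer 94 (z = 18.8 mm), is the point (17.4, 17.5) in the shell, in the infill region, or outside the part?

infill

At z = 18.8 mm: the r=6.5 cylinder contributes a regular 24-gon of circumradius 6.5; the sphere at (12, 13.5): section is a regular 24-gon, circumradius = √(r²−h²) = √(10²−0.2²) = 9.998; the r=5.5 cylinder at (6.5, -1) contributes a regular 24-gon of circumradius 5.5; Combining (union): the regions partially overlap (shared area 37.24 mm²), so overlapping operands fuse into one piece — 2 connected regions. Overall, the cross-section has 2 separate islands. The nearest boundary edge runs (19.07, 20.57)→(20.66, 18.50); distance from the point to it = 3.19 mm. (Shell/infill is judged within the island containing the point — the largest one.) The point is inside the cross-section and 3.19 mm from the nearest boundary — more than the 1.6 mm shell width (2 × 0.8), so it's in the infill interior.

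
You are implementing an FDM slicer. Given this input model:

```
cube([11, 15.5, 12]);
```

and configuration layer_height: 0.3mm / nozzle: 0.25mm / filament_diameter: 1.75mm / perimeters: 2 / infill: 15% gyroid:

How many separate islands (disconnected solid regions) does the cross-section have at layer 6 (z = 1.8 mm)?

At z = 1.8 mm: the cube (footprint 11×15.5) is included at this height. Overall, the cross-section is a single solid region. Island count = 1.

1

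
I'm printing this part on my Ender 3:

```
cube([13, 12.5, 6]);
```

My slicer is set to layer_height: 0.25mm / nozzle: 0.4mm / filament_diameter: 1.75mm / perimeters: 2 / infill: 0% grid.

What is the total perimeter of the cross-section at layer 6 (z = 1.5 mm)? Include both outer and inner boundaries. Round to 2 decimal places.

51.00 mm

At z = 1.5 mm: the cube (footprint 13×12.5) is included at this height (perimeter 51.00 mm). Overall, the cross-section is a single solid region. Total boundary length (outer) = 51.00 mm.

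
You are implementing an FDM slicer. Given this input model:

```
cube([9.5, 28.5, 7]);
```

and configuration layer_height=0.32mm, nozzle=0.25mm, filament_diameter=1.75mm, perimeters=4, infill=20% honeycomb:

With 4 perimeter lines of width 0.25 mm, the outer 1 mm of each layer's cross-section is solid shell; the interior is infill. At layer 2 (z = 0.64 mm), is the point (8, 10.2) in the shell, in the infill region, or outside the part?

At z = 0.64 mm: the 9.5×28.5 cube contributes its full rectangle. Overall, the cross-section is a single solid region. The nearest boundary edge runs (9.50, 0.00)→(9.50, 28.50); distance from the point to it = 1.50 mm. The point is inside the cross-section and 1.50 mm from the nearest boundary — more than the 1 mm shell width (4 × 0.25), so it's in the infill interior.

infill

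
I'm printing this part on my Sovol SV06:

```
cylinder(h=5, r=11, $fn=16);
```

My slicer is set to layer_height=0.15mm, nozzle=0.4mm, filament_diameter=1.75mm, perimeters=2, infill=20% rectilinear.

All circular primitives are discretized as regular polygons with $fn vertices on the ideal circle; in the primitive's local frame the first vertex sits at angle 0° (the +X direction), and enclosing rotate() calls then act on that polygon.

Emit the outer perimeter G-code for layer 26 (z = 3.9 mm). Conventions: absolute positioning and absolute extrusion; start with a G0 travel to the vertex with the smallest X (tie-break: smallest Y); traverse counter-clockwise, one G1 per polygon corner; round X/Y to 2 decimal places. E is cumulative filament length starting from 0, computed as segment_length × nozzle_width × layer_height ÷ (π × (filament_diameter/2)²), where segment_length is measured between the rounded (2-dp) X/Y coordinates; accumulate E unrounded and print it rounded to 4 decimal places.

G0 X-11.00 Y0.00 Z3.90
G1 X-10.16 Y-4.21 E0.1071
G1 X-7.78 Y-7.78 E0.2141
G1 X-4.21 Y-10.16 E0.3211
G1 X0.00 Y-11.00 E0.4282
G1 X4.21 Y-10.16 E0.5353
G1 X7.78 Y-7.78 E0.6424
G1 X10.16 Y-4.21 E0.7494
G1 X11.00 Y0.00 E0.8565
G1 X10.16 Y4.21 E0.9636
G1 X7.78 Y7.78 E1.0706
G1 X4.21 Y10.16 E1.1776
G1 X0.00 Y11.00 E1.2847
G1 X-4.21 Y10.16 E1.3918
G1 X-7.78 Y7.78 E1.4988
G1 X-10.16 Y4.21 E1.6059
G1 X-11.00 Y0.00 E1.7129

At z = 3.9 mm: the r=11 cylinder gives a regular 16-gon of circumradius 11 (constant along its height). The outline is a single polygon with 16 vertices. Extrusion per mm of travel: 0.4 × 0.15 / (π × 0.875²) = 0.024945. Accumulating E over each segment gives final E = 1.7129.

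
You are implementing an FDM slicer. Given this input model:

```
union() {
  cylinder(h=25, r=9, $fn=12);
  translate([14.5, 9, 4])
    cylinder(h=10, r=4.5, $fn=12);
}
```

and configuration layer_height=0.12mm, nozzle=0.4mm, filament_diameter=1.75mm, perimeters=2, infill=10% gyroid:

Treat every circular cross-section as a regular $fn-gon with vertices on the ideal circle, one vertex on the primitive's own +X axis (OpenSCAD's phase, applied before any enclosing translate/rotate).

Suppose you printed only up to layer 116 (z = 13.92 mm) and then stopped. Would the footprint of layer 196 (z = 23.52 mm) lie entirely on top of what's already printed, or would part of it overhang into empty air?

Compare the two slices. At z = 13.92: the r=9 cylinder contributes a regular 12-gon of circumradius 9 (area = (12/2)·9.000²·sin(360°/12) = 243.00 mm²); the r=4.5 cylinder at (14.5, 9) gives a regular 12-gon of circumradius 4.5 (constant along its height) (area = (12/2)·4.500²·sin(360°/12) = 60.75 mm²); Combining (union): the 2 present regions are separate (no shared area or edge), so areas and boundary lengths simply add and each stays a separate island — area = 303.75 mm². At z = 23.52: the r=9 cylinder gives a regular 12-gon of circumradius 9 (constant along its height) (area = (12/2)·9.000²·sin(360°/12) = 243.00 mm²); the cylinder at (14.5, 9) does not reach this height (z outside [4, 14]); Combining (union): only the r=9 cylinder is present, so the union is just that shape — area = 243.00 mm². Checking containment: the cross-section at z = 23.52 is a subset of the cross-section at z = 13.92.

entirely on top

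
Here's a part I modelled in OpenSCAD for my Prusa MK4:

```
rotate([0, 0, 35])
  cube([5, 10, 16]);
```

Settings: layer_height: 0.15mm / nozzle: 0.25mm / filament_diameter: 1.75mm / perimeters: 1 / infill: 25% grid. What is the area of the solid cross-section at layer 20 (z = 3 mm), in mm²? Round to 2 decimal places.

50.00 mm²

At z = 3 mm: the cube (footprint 5×10) is included at this height (area 50.00 mm²); (rotated 35° about Z; rotation is an isometry so areas/perimeters/island counts are preserved). Overall, the cross-section is a single solid region. Net area = 50.00 mm².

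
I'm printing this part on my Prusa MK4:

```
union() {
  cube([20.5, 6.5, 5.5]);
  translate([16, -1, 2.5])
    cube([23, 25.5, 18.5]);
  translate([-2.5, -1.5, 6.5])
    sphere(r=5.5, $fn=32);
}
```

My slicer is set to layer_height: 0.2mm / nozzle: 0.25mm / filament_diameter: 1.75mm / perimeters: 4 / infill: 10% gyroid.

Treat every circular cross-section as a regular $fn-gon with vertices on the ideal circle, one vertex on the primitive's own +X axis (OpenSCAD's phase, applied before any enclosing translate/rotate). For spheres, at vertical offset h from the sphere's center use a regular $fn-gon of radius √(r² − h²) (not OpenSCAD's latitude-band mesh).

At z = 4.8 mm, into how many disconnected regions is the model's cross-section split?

1

At z = 4.8 mm: the 20.5×6.5 cube contributes its full rectangle; the cube at (16, -1) (footprint 23×25.5) is included at this height; the r=5.5 sphere at (-2.5, -1.5) slices to a regular 32-gon of circumradius 5.231 (√(r²−h²) with h=1.7 from center); Combining (union): the regions partially overlap (shared area 34.12 mm²), so overlapping operands fuse into one piece — 1 connected region. The result has 1 disconnected region.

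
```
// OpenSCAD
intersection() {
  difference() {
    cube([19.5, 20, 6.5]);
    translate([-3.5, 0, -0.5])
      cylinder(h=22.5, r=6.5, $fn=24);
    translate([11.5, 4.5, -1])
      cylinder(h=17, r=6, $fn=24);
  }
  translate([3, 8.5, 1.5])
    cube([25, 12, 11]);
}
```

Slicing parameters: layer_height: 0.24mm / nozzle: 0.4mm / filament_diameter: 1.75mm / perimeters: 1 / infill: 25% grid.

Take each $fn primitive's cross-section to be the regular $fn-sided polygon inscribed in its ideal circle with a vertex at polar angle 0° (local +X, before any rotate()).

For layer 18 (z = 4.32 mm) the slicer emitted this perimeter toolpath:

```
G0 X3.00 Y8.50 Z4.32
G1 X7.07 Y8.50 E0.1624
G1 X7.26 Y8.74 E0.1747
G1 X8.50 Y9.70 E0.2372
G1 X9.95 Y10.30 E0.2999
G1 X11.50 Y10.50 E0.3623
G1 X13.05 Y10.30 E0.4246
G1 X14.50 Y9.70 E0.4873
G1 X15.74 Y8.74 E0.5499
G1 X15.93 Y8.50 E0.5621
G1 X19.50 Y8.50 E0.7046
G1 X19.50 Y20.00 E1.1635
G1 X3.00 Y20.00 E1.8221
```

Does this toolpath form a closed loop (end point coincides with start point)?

no

Start point (G0): (3.00, 8.50). End point (last G1): the path does not return to the start — open.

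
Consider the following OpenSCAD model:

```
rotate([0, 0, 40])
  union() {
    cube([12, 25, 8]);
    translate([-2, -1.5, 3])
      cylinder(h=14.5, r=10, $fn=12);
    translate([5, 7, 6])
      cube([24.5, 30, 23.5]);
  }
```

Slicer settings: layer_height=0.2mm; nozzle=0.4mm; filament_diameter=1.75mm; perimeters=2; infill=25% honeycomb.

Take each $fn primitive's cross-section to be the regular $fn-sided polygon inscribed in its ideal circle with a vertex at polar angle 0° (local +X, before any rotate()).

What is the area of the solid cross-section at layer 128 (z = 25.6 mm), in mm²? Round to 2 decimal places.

735.00 mm²

At z = 25.6 mm: the cube is not intersected at this z (z outside [0, 8]); the cylinder at (-2, -1.5) does not reach this height (z outside [3, 17.5]); the cube at (5, 7) (footprint 24.5×30) is included at this height (area 735.00 mm²); Combining (union): only the 24.5×30 cube at (5, 7) is present, so the union is just that shape — area = 735.00 mm²; (rotated 40° about Z; rotation is an isometry so areas/perimeters/island counts are preserved). Overall, the cross-section is a single solid region. Net area = 735.00 mm².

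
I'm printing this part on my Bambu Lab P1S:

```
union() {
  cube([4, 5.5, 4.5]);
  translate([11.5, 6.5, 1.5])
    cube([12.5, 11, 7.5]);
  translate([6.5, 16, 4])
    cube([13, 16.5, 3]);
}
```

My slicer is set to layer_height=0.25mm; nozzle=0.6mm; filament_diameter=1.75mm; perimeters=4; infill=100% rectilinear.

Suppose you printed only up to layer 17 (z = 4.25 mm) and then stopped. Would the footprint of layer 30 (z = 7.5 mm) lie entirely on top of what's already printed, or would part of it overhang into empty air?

entirely on top

Compare the two slices. At z = 4.25: the cube is present — its section is the full 4×5.5 rectangle (area 22.00 mm²); the cube at (11.5, 6.5) is present — its section is the full 12.5×11 rectangle (area 137.50 mm²); the cube at (6.5, 16) is present — its section is the full 13×16.5 rectangle (area 214.50 mm²); Taking the union: the regions partially overlap — summed areas 374.00 mm² minus the doubly-counted overlap 12.00 mm² gives 362.00 mm² — area = 362.00 mm². At z = 7.5: the cube does not reach this height (z outside [0, 4.5]); the cube at (11.5, 6.5) (footprint 12.5×11) is included at this height (area 137.50 mm²); the cube at (6.5, 16) does not reach this height (z outside [4, 7]); Taking the union: only the 12.5×11 cube at (11.5, 6.5) is present, so the union is just that shape — area = 137.50 mm². Checking containment: the cross-section at z = 7.5 is a subset of the cross-section at z = 4.25.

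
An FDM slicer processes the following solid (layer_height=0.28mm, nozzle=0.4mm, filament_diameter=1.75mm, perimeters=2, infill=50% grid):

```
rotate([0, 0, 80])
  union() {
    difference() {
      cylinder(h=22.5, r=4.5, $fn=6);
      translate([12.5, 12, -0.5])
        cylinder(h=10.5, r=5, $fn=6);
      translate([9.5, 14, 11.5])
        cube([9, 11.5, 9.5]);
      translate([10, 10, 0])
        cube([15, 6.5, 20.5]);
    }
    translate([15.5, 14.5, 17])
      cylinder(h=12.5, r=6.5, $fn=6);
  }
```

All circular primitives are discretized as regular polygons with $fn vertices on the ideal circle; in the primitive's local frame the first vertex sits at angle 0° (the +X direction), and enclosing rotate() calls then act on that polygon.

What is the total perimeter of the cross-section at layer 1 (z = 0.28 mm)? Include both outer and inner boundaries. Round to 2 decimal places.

27.00 mm

At z = 0.28 mm: the r=4.5 cylinder contributes a regular 6-gon of circumradius 4.5 (perimeter = 2·6·4.500·sin(180°/6) = 27.00 mm); the r=5 cylinder at (12.5, 12) gives a regular 6-gon of circumradius 5 (constant along its height) (perimeter = 2·6·5.000·sin(180°/6) = 30.00 mm); the cube at (9.5, 14) is absent (z outside [11.5, 21]); the cube at (10, 10) is present — its section is the full 15×6.5 rectangle (perimeter 43.00 mm); Taking the first minus the rest: starting from the r=4.5 cylinder, the r=5 cylinder at (12.5, 12) misses the remaining region (no effect); the 15×6.5 cube at (10, 10) misses the remaining region (no effect) — boundary = 27.00 mm; the cylinder at (15.5, 14.5) does not reach this height (z outside [17, 29.5]); Taking the union: only the result so far is present, so the union is just that shape — boundary = 27.00 mm; (rotated 80° about Z; rotation is an isometry so areas/perimeters/island counts are preserved). Overall, the cross-section is a single solid region. Total boundary length (outer) = 27.00 mm.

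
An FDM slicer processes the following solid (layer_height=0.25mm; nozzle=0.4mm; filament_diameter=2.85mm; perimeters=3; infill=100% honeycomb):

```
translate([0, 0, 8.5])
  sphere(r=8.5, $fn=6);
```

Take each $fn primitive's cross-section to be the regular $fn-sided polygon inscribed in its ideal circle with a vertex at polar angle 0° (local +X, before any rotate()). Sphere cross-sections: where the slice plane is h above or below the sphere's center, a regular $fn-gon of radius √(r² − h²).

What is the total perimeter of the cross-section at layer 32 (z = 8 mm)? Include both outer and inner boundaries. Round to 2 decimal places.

50.91 mm

At z = 8 mm: the sphere: section is a regular 6-gon, circumradius = √(r²−h²) = √(8.5²−0.5²) = 8.485 (perimeter = 2·6·8.485·sin(180°/6) = 50.91 mm). Overall, the cross-section is a single solid region. Total boundary length (outer) = 50.91 mm.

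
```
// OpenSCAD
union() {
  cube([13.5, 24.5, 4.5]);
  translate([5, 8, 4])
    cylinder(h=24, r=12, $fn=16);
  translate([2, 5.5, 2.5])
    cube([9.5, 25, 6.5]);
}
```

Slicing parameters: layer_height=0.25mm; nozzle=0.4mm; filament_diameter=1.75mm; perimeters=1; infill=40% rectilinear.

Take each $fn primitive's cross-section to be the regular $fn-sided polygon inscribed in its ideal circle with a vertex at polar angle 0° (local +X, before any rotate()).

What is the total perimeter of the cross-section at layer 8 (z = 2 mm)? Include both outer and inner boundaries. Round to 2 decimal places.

At z = 2 mm: the 13.5×24.5 cube contributes its full rectangle (perimeter 76.00 mm); the cylinder at (5, 8) is absent (z outside [4, 28]); the cube at (2, 5.5) does not reach this height (z outside [2.5, 9]); Combining (union): only the 13.5×24.5 cube is present, so the union is just that shape — boundary = 76.00 mm. Overall, the cross-section is a single solid region. Total boundary length (outer) = 76.00 mm.

76.00 mm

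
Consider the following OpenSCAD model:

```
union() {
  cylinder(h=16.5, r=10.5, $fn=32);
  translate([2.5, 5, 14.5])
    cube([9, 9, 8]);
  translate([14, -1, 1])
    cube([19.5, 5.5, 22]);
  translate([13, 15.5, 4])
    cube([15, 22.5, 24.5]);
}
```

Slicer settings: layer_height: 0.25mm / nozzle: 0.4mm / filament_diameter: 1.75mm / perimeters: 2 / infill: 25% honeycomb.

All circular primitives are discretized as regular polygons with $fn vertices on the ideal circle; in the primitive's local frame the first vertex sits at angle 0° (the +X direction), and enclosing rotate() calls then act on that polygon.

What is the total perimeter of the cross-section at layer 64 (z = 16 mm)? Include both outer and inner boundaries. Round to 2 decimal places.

206.32 mm

At z = 16 mm: the cylinder: section is a regular 32-gon, circumradius r=10.5 (perimeter = 2·32·10.500·sin(180°/32) = 65.87 mm); the cube at (2.5, 5) is present — its section is the full 9×9 rectangle (perimeter 36.00 mm); the cube at (14, -1) (footprint 19.5×5.5) is included at this height (perimeter 50.00 mm); the cube at (13, 15.5) (footprint 15×22.5) is included at this height (perimeter 75.00 mm); Combining (union): the regions partially overlap (shared area 22.35 mm²), so the edge portions inside another operand are dropped and the merged outline is re-measured after clipping — boundary = 206.32 mm. Overall, the cross-section has 3 separate islands. Total boundary length (outer) = 206.32 mm.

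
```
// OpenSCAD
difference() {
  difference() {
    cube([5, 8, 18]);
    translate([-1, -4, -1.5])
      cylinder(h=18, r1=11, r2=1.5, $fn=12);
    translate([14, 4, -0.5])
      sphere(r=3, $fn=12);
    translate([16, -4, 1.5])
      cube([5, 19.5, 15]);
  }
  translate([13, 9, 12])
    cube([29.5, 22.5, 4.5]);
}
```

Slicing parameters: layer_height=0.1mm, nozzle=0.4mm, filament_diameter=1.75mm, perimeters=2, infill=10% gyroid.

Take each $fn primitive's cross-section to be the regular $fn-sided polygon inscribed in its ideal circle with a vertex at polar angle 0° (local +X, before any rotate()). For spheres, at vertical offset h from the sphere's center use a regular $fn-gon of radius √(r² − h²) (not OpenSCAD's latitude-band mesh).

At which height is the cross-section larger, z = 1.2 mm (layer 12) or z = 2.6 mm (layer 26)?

layer 26 (z = 2.6 mm)

Layer 12 (z = 1.2): the 5×8 cube contributes its full rectangle (area 40.00 mm²); the cone at (-1, -4) (r1=11→r2=1.5) has section circumradius 9.575 here — a regular 12-gon (area = (12/2)·9.575²·sin(360°/12) = 275.04 mm²); the r=3 sphere at (14, 4) contributes a regular 12-gon of circumradius √(3²−1.7²) = 2.472 (area = (12/2)·2.472²·sin(360°/12) = 18.33 mm²); the cube at (16, -4) is absent (z outside [1.5, 16.5]); Taking the first minus the rest: starting from the 5×8 cube (40.00 mm²), the cone at (-1, -4) partially overlaps it — only the 22.65 mm² overlap (of its 275.04 mm²) is removed, clipping the outline; the r=3 sphere at (14, 4) misses the remaining region (no effect) — area = 17.35 mm²; the cube at (13, 9) is not intersected at this z (z outside [12, 16.5]); After the difference (first − rest): none of the subtracted shapes is present at this height, so the result so far is unchanged — area = 17.35 mm². So its area = 17.35 mm². Layer 26 (z = 2.6): the 5×8 cube contributes its full rectangle (area 40.00 mm²); the cone at (-1, -4) contributes a regular 12-gon of circumradius 8.836 (interpolated between r1=11 and r2=1.5 at t=0.228) (area = (12/2)·8.836²·sin(360°/12) = 234.23 mm²); the sphere at (14, 4) is not intersected at this z (|z−center|=3.100 > r=3); the 5×19.5 cube at (16, -4) contributes its full rectangle (area 97.50 mm²); Taking the first minus the rest: starting from the 5×8 cube (40.00 mm²), the cone at (-1, -4) partially overlaps it — only the 18.58 mm² overlap (of its 234.23 mm²) is removed, clipping the outline; the 5×19.5 cube at (16, -4) misses the remaining region (no effect) — area = 21.42 mm²; the cube at (13, 9) does not reach this height (z outside [12, 16.5]); Subtracting the remaining from the first: none of the subtracted shapes is present at this height, so that combined region is unchanged — area = 21.42 mm². So its area = 21.42 mm². Layer 26 is larger (21.42 vs 17.35 mm²).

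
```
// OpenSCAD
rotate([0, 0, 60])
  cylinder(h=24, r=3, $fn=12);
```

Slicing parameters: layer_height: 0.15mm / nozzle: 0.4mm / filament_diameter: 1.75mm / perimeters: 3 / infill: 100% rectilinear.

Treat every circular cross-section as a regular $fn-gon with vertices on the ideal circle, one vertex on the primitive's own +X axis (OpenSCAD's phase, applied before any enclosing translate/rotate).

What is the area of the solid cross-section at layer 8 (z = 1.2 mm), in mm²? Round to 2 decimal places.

At z = 1.2 mm: the r=3 cylinder contributes a regular 12-gon of circumradius 3 (area = (12/2)·3.000²·sin(360°/12) = 27.00 mm²); (whole slice rotated 60° about Z — lengths, areas and connectivity unchanged). Overall, the cross-section is a single solid region. Net area = 27.00 mm².

27.00 mm²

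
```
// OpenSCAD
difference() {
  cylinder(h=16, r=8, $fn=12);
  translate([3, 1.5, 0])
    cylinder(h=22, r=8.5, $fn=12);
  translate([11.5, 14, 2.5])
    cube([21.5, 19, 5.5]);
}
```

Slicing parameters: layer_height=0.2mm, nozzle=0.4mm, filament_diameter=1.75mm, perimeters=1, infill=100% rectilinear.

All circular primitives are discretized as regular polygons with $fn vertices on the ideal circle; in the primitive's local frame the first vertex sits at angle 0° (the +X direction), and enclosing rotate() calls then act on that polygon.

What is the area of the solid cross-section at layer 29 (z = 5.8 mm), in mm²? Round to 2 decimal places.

At z = 5.8 mm: the r=8 cylinder gives a regular 12-gon of circumradius 8 (constant along its height) (area = (12/2)·8.000²·sin(360°/12) = 192.00 mm²); the r=8.5 cylinder at (3, 1.5) contributes a regular 12-gon of circumradius 8.5 (area = (12/2)·8.500²·sin(360°/12) = 216.75 mm²); the cube at (11.5, 14) (footprint 21.5×19) is included at this height (area 408.50 mm²); After the difference (first − rest): starting from the r=8 cylinder (192.00 mm²), the r=8.5 cylinder at (3, 1.5) partially overlaps it — only the 150.09 mm² overlap (of its 216.75 mm²) is removed, clipping the outline; the 21.5×19 cube at (11.5, 14) misses the remaining region (no effect) — area = 41.91 mm². Overall, the cross-section is a single solid region. Net area = 41.91 mm².

41.91 mm²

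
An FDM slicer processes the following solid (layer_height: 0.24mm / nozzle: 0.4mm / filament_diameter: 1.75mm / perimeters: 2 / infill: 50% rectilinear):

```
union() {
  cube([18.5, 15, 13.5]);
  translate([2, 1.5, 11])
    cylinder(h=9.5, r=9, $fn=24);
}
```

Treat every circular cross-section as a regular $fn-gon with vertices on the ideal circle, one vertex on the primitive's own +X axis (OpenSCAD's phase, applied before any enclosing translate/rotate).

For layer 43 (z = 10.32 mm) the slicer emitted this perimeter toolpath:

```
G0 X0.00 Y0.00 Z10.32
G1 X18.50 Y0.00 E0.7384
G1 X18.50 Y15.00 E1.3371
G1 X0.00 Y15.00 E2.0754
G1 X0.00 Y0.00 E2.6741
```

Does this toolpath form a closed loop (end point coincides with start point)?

yes

Start point (G0): (0.00, 0.00). End point (last G1): the path returns to the start — closed.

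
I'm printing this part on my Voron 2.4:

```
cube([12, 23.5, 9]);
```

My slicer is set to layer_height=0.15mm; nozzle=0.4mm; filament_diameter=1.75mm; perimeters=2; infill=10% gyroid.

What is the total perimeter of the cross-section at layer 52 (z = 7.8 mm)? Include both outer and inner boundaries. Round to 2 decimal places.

71.00 mm

At z = 7.8 mm: the 12×23.5 cube contributes its full rectangle (perimeter 71.00 mm). Overall, the cross-section is a single solid region. Total boundary length (outer) = 71.00 mm.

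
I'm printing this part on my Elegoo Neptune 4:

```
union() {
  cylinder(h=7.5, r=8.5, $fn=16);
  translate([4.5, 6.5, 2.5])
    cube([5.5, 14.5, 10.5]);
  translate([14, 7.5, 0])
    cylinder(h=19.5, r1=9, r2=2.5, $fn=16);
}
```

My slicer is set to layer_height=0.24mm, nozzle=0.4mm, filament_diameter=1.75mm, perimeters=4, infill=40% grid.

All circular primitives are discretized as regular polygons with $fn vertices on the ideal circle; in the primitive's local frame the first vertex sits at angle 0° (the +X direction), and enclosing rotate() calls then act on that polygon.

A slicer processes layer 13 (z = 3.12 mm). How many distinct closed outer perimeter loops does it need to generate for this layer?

1

At z = 3.12 mm: the cylinder: section is a regular 16-gon, circumradius r=8.5; the cube at (4.5, 6.5) (footprint 5.5×14.5) is included at this height; the cone at (14, 7.5) contributes a regular 16-gon of circumradius 7.960 (interpolated between r1=9 and r2=2.5 at t=0.160); Combining (union): the regions partially overlap (shared area 23.36 mm²), so overlapping operands fuse into one piece — 1 connected region with 1 hole. The result has 1 disconnected region.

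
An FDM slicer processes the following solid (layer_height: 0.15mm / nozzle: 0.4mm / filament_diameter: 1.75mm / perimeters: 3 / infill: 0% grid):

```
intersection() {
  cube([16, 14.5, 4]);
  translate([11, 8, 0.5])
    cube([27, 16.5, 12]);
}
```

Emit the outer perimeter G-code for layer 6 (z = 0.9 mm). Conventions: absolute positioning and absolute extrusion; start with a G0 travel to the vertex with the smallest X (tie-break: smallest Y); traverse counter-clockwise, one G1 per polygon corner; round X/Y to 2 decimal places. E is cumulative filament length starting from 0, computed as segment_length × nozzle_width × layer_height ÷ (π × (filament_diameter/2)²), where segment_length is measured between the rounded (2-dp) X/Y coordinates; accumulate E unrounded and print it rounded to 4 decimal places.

At z = 0.9 mm: the cube (footprint 16×14.5) is included at this height; the cube at (11, 8) is present — its section is the full 27×16.5 rectangle; Keeping only the common overlap: the 27×16.5 cube at (11, 8) partially overlaps the 16×14.5 cube; clipping to the common part keeps 32.50 mm² — 1 connected region. The outline is a single polygon with 4 vertices. Extrusion per mm of travel: 0.4 × 0.15 / (π × 0.875²) = 0.024945. Accumulating E over each segment gives final E = 0.5737.

G0 X11.00 Y8.00 Z0.90
G1 X16.00 Y8.00 E0.1247
G1 X16.00 Y14.50 E0.2869
G1 X11.00 Y14.50 E0.4116
G1 X11.00 Y8.00 E0.5737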